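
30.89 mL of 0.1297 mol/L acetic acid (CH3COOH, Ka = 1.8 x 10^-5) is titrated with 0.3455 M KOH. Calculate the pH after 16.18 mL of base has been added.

n(acid) = 0.1297 x 0.03089 = 0.004006 mol; n(KOH) added = 0.3455 x 0.01618 = 0.005590 mol.
Base is in excess by 0.005590 - 0.004006 = 0.001584 mol in a total volume of 0.04707 L.
[OH^-] = 0.001584/0.04707 = 0.03365 M, so pOH = 1.47 and pH = 14.00 - 1.47 = 12.53.

12.53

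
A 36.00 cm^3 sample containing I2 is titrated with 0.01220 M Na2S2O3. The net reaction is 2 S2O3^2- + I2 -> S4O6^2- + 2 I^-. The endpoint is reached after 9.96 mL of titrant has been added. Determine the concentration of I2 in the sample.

n(Na2S2O3) = 0.01220 x 0.009960 = 0.0001215 mol.
From the balanced equation, 2 mol Na2S2O3 reacts with 1 mol I2, so n(I2) = 0.0001215 x 1/2 = 6.076e-5 mol.
[I2] = 6.076e-5 / 0.03600 L = 0.00169 M.

0.00169 M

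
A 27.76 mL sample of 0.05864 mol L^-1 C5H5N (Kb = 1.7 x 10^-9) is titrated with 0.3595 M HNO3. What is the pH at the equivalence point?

3.26

n(C5H5N) = 0.05864 x 0.02776 = 0.001628 mol; V(HNO3) at equivalence = 0.001628/0.3595 = 0.004528 L.
At equivalence the base is fully converted to C5H5NH+; total volume = 0.03229 L, so [C5H5NH+] = 0.001628/0.03229 = 0.05042 M.
Ka(C5H5NH+) = Kw/Kb = 1.0e-14 / 1.7 x 10^-9 = 5.88e-6.
[H^+] = sqrt(Ka x [C5H5NH+]) = sqrt(5.88e-6 x 0.05042) = 0.000545 M.
pH = -log(0.000545) = 3.26.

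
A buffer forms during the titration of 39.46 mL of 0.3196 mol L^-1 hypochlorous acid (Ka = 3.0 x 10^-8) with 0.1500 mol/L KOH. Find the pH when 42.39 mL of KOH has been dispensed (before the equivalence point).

7.53

Initial n(HClO) = 0.3196 x 0.03946 = 0.01261 mol.
n(KOH) added = 0.1500 x 0.04239 = 0.006359 mol, converting that many moles of HClO to ClO-.
Remaining n(HClO) = 0.006253 mol; n(ClO-) = 0.006359 mol.
By Henderson-Hasselbalch, pH = pKa + log([A^-]/[HA]) = 7.52 + log(0.006359/0.006253) = 7.52 + (+0.01) = 7.53.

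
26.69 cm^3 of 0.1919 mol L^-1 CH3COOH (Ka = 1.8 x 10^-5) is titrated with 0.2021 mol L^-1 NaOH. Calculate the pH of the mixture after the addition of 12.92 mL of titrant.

Initial n(CH3COOH) = 0.1919 x 0.02669 = 0.005122 mol.
n(NaOH) added = 0.2021 x 0.01292 = 0.002611 mol, converting that many moles of CH3COOH to CH3COO-.
Remaining n(CH3COOH) = 0.002511 mol; n(CH3COO-) = 0.002611 mol.
By Henderson-Hasselbalch, pH = pKa + log([A^-]/[HA]) = 4.74 + log(0.002611/0.002511) = 4.74 + (+0.02) = 4.76.

4.76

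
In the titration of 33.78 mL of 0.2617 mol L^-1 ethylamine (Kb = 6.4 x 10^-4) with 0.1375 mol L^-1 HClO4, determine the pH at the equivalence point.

5.93

n(C2H5NH2) = 0.2617 x 0.03378 = 0.008840 mol; V(HClO4) at equivalence = 0.008840/0.1375 = 0.06429 L.
At equivalence the base is fully converted to C2H5NH3+; total volume = 0.09807 L, so [C2H5NH3+] = 0.008840/0.09807 = 0.09014 M.
Ka(C2H5NH3+) = Kw/Kb = 1.0e-14 / 6.4 x 10^-4 = 1.56e-11.
[H^+] = sqrt(Ka x [C2H5NH3+]) = sqrt(1.56e-11 x 0.09014) = 1.19e-6 M.
pH = -log(1.19e-6) = 5.93.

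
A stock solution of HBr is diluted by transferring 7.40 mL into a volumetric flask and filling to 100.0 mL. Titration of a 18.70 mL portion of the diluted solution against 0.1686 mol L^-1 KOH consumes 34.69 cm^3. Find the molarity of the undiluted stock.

n(KOH) = 0.1686 x 0.03469 = 0.005849 mol.
n(HBr) in the aliquot = 0.005849 mol.
[diluted HBr] = 0.005849 / 0.01870 = 0.3128 M.
Dilution factor = 100.0/7.400 = 13.51, so [stock] = 0.3128 x 13.51 = 4.23 M.

4.23 M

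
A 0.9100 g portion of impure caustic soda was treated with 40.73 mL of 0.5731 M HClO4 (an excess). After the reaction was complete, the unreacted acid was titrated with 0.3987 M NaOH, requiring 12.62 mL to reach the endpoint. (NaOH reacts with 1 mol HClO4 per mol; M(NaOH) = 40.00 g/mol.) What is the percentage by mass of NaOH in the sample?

Total n(HClO4) added = 0.5731 x 0.04073 = 0.02334 mol.
n(NaOH) used = 0.3987 x 0.01262 = 0.005032 mol, which equals the excess n(HClO4).
So n(HClO4) consumed by the sample = 0.02334 - 0.005032 = 0.01831 mol.
n(NaOH) = 0.01831 / 1 = 0.01831 mol.
mass NaOH = 0.01831 x 40.00 = 0.7324 g, so %NaOH = 0.7324/0.9100 x 100 = 80.5%.

80.5%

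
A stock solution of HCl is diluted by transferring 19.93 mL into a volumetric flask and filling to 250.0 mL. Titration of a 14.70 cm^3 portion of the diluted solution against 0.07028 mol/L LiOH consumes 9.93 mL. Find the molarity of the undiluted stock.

n(LiOH) = 0.07028 x 0.009930 = 0.0006979 mol.
n(HCl) in the aliquot = 0.0006979 mol.
[diluted HCl] = 0.0006979 / 0.01470 = 0.04747 M.
Dilution factor = 250.0/19.93 = 12.54, so [stock] = 0.04747 x 12.54 = 0.596 M.

0.596 M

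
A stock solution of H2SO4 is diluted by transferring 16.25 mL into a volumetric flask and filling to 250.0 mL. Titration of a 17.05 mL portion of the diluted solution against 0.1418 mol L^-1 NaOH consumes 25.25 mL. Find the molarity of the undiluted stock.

1.62 M

n(NaOH) = 0.1418 x 0.02525 = 0.003580 mol.
n(H2SO4) in the aliquot = 0.003580 x 1/2 = 0.001790 mol.
[diluted H2SO4] = 0.001790 / 0.01705 = 0.1050 M.
Dilution factor = 250.0/16.25 = 15.38, so [stock] = 0.1050 x 15.38 = 1.62 M.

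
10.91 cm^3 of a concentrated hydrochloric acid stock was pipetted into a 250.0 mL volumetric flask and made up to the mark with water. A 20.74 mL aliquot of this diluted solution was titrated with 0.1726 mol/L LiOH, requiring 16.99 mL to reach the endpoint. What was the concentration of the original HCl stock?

n(LiOH) = 0.1726 x 0.01699 = 0.002932 mol.
n(HCl) in the aliquot = 0.002932 mol.
[diluted HCl] = 0.002932 / 0.02074 = 0.1414 M.
Dilution factor = 250.0/10.91 = 22.91, so [stock] = 0.1414 x 22.91 = 3.24 M.

3.24 M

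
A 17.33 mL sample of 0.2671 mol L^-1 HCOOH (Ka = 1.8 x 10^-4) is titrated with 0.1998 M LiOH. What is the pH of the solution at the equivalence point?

n(HCOOH) = 0.2671 x 0.01733 = 0.004629 mol; V(LiOH) at equivalence = 0.004629/0.1998 = 0.02317 L.
At equivalence all the acid is converted to HCOO-; total volume = 0.01733 + 0.02317 = 0.04050 L, so [HCOO-] = 0.004629/0.04050 = 0.1143 M.
Kb = Kw/Ka = 1.0e-14 / 1.8 x 10^-4 = 5.56e-11.
[OH^-] = sqrt(Kb x [HCOO-]) = sqrt(5.56e-11 x 0.1143) = 2.52e-6 M.
pOH = 5.60, so pH = 14.00 - 5.60 = 8.40.

8.40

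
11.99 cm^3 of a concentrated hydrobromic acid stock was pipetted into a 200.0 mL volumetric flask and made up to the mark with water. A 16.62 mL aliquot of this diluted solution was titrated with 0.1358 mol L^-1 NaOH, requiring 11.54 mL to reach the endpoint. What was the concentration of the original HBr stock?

n(NaOH) = 0.1358 x 0.01154 = 0.001567 mol.
n(HBr) in the aliquot = 0.001567 mol.
[diluted HBr] = 0.001567 / 0.01662 = 0.09429 M.
Dilution factor = 200.0/11.99 = 16.68, so [stock] = 0.09429 x 16.68 = 1.57 M.

1.57 M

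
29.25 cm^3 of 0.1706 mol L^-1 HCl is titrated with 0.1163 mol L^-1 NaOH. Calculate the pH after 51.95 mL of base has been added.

12.11

n(acid) = 0.1706 x 0.02925 = 0.004990 mol; n(NaOH) added = 0.1163 x 0.05195 = 0.006042 mol.
Base is in excess by 0.006042 - 0.004990 = 0.001052 mol in a total volume of 0.08120 L.
[OH^-] = 0.001052/0.08120 = 0.01295 M, so pOH = 1.89 and pH = 14.00 - 1.89 = 12.11.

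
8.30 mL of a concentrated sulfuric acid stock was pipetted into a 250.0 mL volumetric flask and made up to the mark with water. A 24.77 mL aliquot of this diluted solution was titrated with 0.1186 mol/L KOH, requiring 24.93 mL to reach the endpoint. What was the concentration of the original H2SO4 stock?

n(KOH) = 0.1186 x 0.02493 = 0.002957 mol.
n(H2SO4) in the aliquot = 0.002957 x 1/2 = 0.001478 mol.
[diluted H2SO4] = 0.001478 / 0.02477 = 0.05968 M.
Dilution factor = 250.0/8.300 = 30.12, so [stock] = 0.05968 x 30.12 = 1.80 M.

1.80 M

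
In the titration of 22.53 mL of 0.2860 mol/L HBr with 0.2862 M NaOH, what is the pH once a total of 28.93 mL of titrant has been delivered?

12.55

n(acid) = 0.2860 x 0.02253 = 0.006444 mol; n(NaOH) added = 0.2862 x 0.02893 = 0.008280 mol.
Base is in excess by 0.008280 - 0.006444 = 0.001836 mol in a total volume of 0.05146 L.
[OH^-] = 0.001836/0.05146 = 0.03568 M, so pOH = 1.45 and pH = 14.00 - 1.45 = 12.55.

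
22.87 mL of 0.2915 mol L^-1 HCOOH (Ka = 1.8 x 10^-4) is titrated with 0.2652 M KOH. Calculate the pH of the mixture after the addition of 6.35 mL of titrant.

3.27

Initial n(HCOOH) = 0.2915 x 0.02287 = 0.006667 mol.
n(KOH) added = 0.2652 x 0.006350 = 0.001684 mol, converting that many moles of HCOOH to HCOO-.
Remaining n(HCOOH) = 0.004983 mol; n(HCOO-) = 0.001684 mol.
By Henderson-Hasselbalch, pH = pKa + log([A^-]/[HA]) = 3.74 + log(0.001684/0.004983) = 3.74 + (-0.47) = 3.27.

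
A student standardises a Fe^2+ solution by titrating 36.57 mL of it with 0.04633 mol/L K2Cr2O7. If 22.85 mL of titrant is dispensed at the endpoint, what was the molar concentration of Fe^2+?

0.174 M

n(K2Cr2O7) = 0.04633 x 0.02285 = 0.001059 mol.
From the balanced equation, 1 mol K2Cr2O7 reacts with 6 mol Fe^2+, so n(Fe^2+) = 0.001059 x 6/1 = 0.006352 mol.
[Fe^2+] = 0.006352 / 0.03657 L = 0.174 M.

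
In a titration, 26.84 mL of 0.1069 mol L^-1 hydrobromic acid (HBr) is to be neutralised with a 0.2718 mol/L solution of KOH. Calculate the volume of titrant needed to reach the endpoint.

n(HBr) = 0.1069 mol/L x 0.02684 L = 0.002869 mol.
At equivalence n(KOH) = n(HBr) = 0.002869 mol.
V(KOH) = 0.002869 / 0.2718 = 0.01056 L = 10.6 mL.

10.6 mL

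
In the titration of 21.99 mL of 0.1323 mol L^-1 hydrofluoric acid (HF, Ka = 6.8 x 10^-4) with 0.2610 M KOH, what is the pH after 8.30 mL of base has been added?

Initial n(HF) = 0.1323 x 0.02199 = 0.002909 mol.
n(KOH) added = 0.2610 x 0.008300 = 0.002166 mol, converting that many moles of HF to F-.
Remaining n(HF) = 0.0007430 mol; n(F-) = 0.002166 mol.
By Henderson-Hasselbalch, pH = pKa + log([A^-]/[HA]) = 3.17 + log(0.002166/0.0007430) = 3.17 + (+0.46) = 3.63.

3.63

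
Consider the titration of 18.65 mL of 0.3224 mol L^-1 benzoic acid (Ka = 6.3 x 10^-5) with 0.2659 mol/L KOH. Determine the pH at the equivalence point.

n(C6H5COOH) = 0.3224 x 0.01865 = 0.006013 mol; V(KOH) at equivalence = 0.006013/0.2659 = 0.02261 L.
At equivalence all the acid is converted to C6H5COO-; total volume = 0.01865 + 0.02261 = 0.04126 L, so [C6H5COO-] = 0.006013/0.04126 = 0.1457 M.
Kb = Kw/Ka = 1.0e-14 / 6.3 x 10^-5 = 1.59e-10.
[OH^-] = sqrt(Kb x [C6H5COO-]) = sqrt(1.59e-10 x 0.1457) = 4.81e-6 M.
pOH = 5.32, so pH = 14.00 - 5.32 = 8.68.

8.68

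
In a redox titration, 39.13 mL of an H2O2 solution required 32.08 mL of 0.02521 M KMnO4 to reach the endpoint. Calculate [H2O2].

n(KMnO4) = 0.02521 x 0.03208 = 0.0008087 mol.
From the balanced equation, 2 mol KMnO4 reacts with 5 mol H2O2, so n(H2O2) = 0.0008087 x 5/2 = 0.002022 mol.
[H2O2] = 0.002022 / 0.03913 L = 0.0517 M.

0.0517 M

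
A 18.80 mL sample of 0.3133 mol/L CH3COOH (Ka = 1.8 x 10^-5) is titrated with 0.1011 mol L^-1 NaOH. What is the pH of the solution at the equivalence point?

n(CH3COOH) = 0.3133 x 0.01880 = 0.005890 mol; V(NaOH) at equivalence = 0.005890/0.1011 = 0.05826 L.
At equivalence all the acid is converted to CH3COO-; total volume = 0.01880 + 0.05826 = 0.07706 L, so [CH3COO-] = 0.005890/0.07706 = 0.07643 M.
Kb = Kw/Ka = 1.0e-14 / 1.8 x 10^-5 = 5.56e-10.
[OH^-] = sqrt(Kb x [CH3COO-]) = sqrt(5.56e-10 x 0.07643) = 6.52e-6 M.
pOH = 5.19, so pH = 14.00 - 5.19 = 8.81.

8.81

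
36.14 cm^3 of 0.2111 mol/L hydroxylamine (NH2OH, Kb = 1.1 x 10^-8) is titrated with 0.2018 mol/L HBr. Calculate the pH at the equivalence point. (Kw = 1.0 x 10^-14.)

3.51

n(NH2OH) = 0.2111 x 0.03614 = 0.007629 mol; V(HBr) at equivalence = 0.007629/0.2018 = 0.03781 L.
At equivalence the base is fully converted to NH3OH+; total volume = 0.07395 L, so [NH3OH+] = 0.007629/0.07395 = 0.1032 M.
Ka(NH3OH+) = Kw/Kb = 1.0e-14 / 1.1 x 10^-8 = 9.09e-7.
[H^+] = sqrt(Ka x [NH3OH+]) = sqrt(9.09e-7 x 0.1032) = 0.000306 M.
pH = -log(0.000306) = 3.51.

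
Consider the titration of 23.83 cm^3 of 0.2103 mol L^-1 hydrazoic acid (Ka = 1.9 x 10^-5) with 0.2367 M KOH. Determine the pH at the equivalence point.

n(HN3) = 0.2103 x 0.02383 = 0.005011 mol; V(KOH) at equivalence = 0.005011/0.2367 = 0.02117 L.
At equivalence all the acid is converted to N3-; total volume = 0.02383 + 0.02117 = 0.04500 L, so [N3-] = 0.005011/0.04500 = 0.1114 M.
Kb = Kw/Ka = 1.0e-14 / 1.9 x 10^-5 = 5.26e-10.
[OH^-] = sqrt(Kb x [N3-]) = sqrt(5.26e-10 x 0.1114) = 7.66e-6 M.
pOH = 5.12, so pH = 14.00 - 5.12 = 8.88.

8.88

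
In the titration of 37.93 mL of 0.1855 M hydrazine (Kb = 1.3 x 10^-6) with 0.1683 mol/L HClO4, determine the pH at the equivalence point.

4.58

n(N2H4) = 0.1855 x 0.03793 = 0.007036 mol; V(HClO4) at equivalence = 0.007036/0.1683 = 0.04181 L.
At equivalence the base is fully converted to N2H5+; total volume = 0.07974 L, so [N2H5+] = 0.007036/0.07974 = 0.08824 M.
Ka(N2H5+) = Kw/Kb = 1.0e-14 / 1.3 x 10^-6 = 7.69e-9.
[H^+] = sqrt(Ka x [N2H5+]) = sqrt(7.69e-9 x 0.08824) = 2.61e-5 M.
pH = -log(2.61e-5) = 4.58.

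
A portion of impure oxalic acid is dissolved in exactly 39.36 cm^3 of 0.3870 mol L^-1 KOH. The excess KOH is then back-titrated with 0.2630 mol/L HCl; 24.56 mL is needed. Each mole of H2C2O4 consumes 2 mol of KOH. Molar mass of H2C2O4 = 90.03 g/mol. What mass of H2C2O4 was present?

Total n(KOH) added = 0.3870 x 0.03936 = 0.01523 mol.
n(HCl) used = 0.2630 x 0.02456 = 0.006459 mol, which equals the excess n(KOH).
So n(KOH) consumed by the sample = 0.01523 - 0.006459 = 0.008773 mol.
n(H2C2O4) = 0.008773 / 2 = 0.004387 mol.
mass = 0.004387 mol x 90.03 g/mol = 0.395 g.

0.395 g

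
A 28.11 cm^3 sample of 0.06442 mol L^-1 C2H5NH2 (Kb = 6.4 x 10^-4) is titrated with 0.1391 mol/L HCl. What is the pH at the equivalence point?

6.08

n(C2H5NH2) = 0.06442 x 0.02811 = 0.001811 mol; V(HCl) at equivalence = 0.001811/0.1391 = 0.01302 L.
At equivalence the base is fully converted to C2H5NH3+; total volume = 0.04113 L, so [C2H5NH3+] = 0.001811/0.04113 = 0.04403 M.
Ka(C2H5NH3+) = Kw/Kb = 1.0e-14 / 6.4 x 10^-4 = 1.56e-11.
[H^+] = sqrt(Ka x [C2H5NH3+]) = sqrt(1.56e-11 x 0.04403) = 8.29e-7 M.
pH = -log(8.29e-7) = 6.08.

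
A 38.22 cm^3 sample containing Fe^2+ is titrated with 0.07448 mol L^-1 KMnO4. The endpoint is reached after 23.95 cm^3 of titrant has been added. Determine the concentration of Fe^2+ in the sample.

0.233 M

n(KMnO4) = 0.07448 x 0.02395 = 0.001784 mol.
From the balanced equation, 1 mol KMnO4 reacts with 5 mol Fe^2+, so n(Fe^2+) = 0.001784 x 5/1 = 0.008919 mol.
[Fe^2+] = 0.008919 / 0.03822 L = 0.233 M.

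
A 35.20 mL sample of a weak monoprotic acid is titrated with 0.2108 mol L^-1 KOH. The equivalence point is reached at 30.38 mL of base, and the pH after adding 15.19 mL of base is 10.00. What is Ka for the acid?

1.0 x 10^-10

15.19 mL is half of the equivalence volume, so this is the half-equivalence point where [HA] = [A^-].
At half-equivalence pH = pKa, so pKa = 10.00.
Ka = 10^(-10.00) = 1.0 x 10^-10.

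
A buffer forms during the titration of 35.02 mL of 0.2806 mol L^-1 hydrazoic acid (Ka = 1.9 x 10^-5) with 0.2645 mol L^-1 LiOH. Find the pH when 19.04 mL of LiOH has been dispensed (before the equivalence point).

Initial n(HN3) = 0.2806 x 0.03502 = 0.009827 mol.
n(LiOH) added = 0.2645 x 0.01904 = 0.005036 mol, converting that many moles of HN3 to N3-.
Remaining n(HN3) = 0.004791 mol; n(N3-) = 0.005036 mol.
By Henderson-Hasselbalch, pH = pKa + log([A^-]/[HA]) = 4.72 + log(0.005036/0.004791) = 4.72 + (+0.02) = 4.74.

4.74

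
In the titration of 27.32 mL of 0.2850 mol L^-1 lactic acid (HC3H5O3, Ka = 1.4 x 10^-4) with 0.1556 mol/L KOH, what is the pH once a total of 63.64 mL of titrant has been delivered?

n(acid) = 0.2850 x 0.02732 = 0.007786 mol; n(KOH) added = 0.1556 x 0.06364 = 0.009902 mol.
Base is in excess by 0.009902 - 0.007786 = 0.002116 mol in a total volume of 0.09096 L.
[OH^-] = 0.002116/0.09096 = 0.02326 M, so pOH = 1.63 and pH = 14.00 - 1.63 = 12.37.

12.37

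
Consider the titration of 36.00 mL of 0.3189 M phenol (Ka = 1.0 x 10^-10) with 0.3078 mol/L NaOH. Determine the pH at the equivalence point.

n(C6H5OH) = 0.3189 x 0.03600 = 0.01148 mol; V(NaOH) at equivalence = 0.01148/0.3078 = 0.03730 L.
At equivalence all the acid is converted to C6H5O-; total volume = 0.03600 + 0.03730 = 0.07330 L, so [C6H5O-] = 0.01148/0.07330 = 0.1566 M.
Kb = Kw/Ka = 1.0e-14 / 1.0 x 10^-10 = 0.000100.
[OH^-] = sqrt(Kb x [C6H5O-]) = sqrt(0.000100 x 0.1566) = 0.00396 M.
pOH = 2.40, so pH = 14.00 - 2.40 = 11.60.

11.60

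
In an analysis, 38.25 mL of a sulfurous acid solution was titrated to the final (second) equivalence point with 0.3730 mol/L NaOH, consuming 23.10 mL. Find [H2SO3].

0.113 M

n(NaOH) = 0.3730 x 0.02310 = 0.008616 mol.
At the final (second) equivalence point, 2 mol OH^- react per mol H2SO3, so n(H2SO3) = 0.008616 / 2 = 0.004308 mol.
[H2SO3] = 0.004308 / 0.03825 L = 0.113 M.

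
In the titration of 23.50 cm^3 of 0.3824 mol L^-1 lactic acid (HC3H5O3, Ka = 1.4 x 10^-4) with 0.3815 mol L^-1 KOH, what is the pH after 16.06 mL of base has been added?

Initial n(HC3H5O3) = 0.3824 x 0.02350 = 0.008986 mol.
n(KOH) added = 0.3815 x 0.01606 = 0.006127 mol, converting that many moles of HC3H5O3 to C3H5O3-.
Remaining n(HC3H5O3) = 0.002860 mol; n(C3H5O3-) = 0.006127 mol.
By Henderson-Hasselbalch, pH = pKa + log([A^-]/[HA]) = 3.85 + log(0.006127/0.002860) = 3.85 + (+0.33) = 4.18.

4.18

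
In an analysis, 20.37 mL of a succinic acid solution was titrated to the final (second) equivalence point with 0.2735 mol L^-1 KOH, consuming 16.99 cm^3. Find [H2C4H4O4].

0.114 M

n(KOH) = 0.2735 x 0.01699 = 0.004647 mol.
At the final (second) equivalence point, 2 mol OH^- react per mol H2C4H4O4, so n(H2C4H4O4) = 0.004647 / 2 = 0.002323 mol.
[H2C4H4O4] = 0.002323 / 0.02037 L = 0.114 M.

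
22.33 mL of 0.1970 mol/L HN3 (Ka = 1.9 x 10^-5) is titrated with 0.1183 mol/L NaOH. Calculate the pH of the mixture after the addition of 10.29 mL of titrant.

Initial n(HN3) = 0.1970 x 0.02233 = 0.004399 mol.
n(NaOH) added = 0.1183 x 0.01029 = 0.001217 mol, converting that many moles of HN3 to N3-.
Remaining n(HN3) = 0.003182 mol; n(N3-) = 0.001217 mol.
By Henderson-Hasselbalch, pH = pKa + log([A^-]/[HA]) = 4.72 + log(0.001217/0.003182) = 4.72 + (-0.42) = 4.30.

4.30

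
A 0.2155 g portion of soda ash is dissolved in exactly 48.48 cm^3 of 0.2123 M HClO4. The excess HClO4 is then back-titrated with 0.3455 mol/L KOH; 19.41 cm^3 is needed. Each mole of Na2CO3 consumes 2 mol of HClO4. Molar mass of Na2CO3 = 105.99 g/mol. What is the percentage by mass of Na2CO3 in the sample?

Total n(HClO4) added = 0.2123 x 0.04848 = 0.01029 mol.
n(KOH) used = 0.3455 x 0.01941 = 0.006706 mol, which equals the excess n(HClO4).
So n(HClO4) consumed by the sample = 0.01029 - 0.006706 = 0.003586 mol.
n(Na2CO3) = 0.003586 / 2 = 0.001793 mol.
mass Na2CO3 = 0.001793 x 105.99 = 0.1900 g, so %Na2CO3 = 0.1900/0.2155 x 100 = 88.2%.

88.2%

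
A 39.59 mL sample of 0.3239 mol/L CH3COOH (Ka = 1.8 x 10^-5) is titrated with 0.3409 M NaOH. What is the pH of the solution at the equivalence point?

n(CH3COOH) = 0.3239 x 0.03959 = 0.01282 mol; V(NaOH) at equivalence = 0.01282/0.3409 = 0.03762 L.
At equivalence all the acid is converted to CH3COO-; total volume = 0.03959 + 0.03762 = 0.07721 L, so [CH3COO-] = 0.01282/0.07721 = 0.1661 M.
Kb = Kw/Ka = 1.0e-14 / 1.8 x 10^-5 = 5.56e-10.
[OH^-] = sqrt(Kb x [CH3COO-]) = sqrt(5.56e-10 x 0.1661) = 9.61e-6 M.
pOH = 5.02, so pH = 14.00 - 5.02 = 8.98.

8.98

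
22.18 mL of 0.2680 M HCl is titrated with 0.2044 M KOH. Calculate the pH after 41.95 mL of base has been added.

12.61

n(acid) = 0.2680 x 0.02218 = 0.005944 mol; n(KOH) added = 0.2044 x 0.04195 = 0.008575 mol.
Base is in excess by 0.008575 - 0.005944 = 0.002630 mol in a total volume of 0.06413 L.
[OH^-] = 0.002630/0.06413 = 0.04102 M, so pOH = 1.39 and pH = 14.00 - 1.39 = 12.61.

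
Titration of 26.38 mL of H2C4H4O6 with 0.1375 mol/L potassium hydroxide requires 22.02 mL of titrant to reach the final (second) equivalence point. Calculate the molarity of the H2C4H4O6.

n(KOH) = 0.1375 x 0.02202 = 0.003028 mol.
At the final (second) equivalence point, 2 mol OH^- react per mol H2C4H4O6, so n(H2C4H4O6) = 0.003028 / 2 = 0.001514 mol.
[H2C4H4O6] = 0.001514 / 0.02638 L = 0.0574 M.

0.0574 M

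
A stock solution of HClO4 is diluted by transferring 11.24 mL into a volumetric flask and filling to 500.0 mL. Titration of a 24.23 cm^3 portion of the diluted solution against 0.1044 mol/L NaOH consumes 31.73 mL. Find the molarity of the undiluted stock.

n(NaOH) = 0.1044 x 0.03173 = 0.003313 mol.
n(HClO4) in the aliquot = 0.003313 mol.
[diluted HClO4] = 0.003313 / 0.02423 = 0.1367 M.
Dilution factor = 500.0/11.24 = 44.48, so [stock] = 0.1367 x 44.48 = 6.08 M.

6.08 M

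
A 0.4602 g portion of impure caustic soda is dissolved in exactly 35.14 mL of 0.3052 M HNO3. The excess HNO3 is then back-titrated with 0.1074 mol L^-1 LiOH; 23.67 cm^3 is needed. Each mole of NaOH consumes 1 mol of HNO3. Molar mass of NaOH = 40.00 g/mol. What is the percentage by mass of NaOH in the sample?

71.1%

Total n(HNO3) added = 0.3052 x 0.03514 = 0.01072 mol.
n(LiOH) used = 0.1074 x 0.02367 = 0.002542 mol, which equals the excess n(HNO3).
So n(HNO3) consumed by the sample = 0.01072 - 0.002542 = 0.008183 mol.
n(NaOH) = 0.008183 / 1 = 0.008183 mol.
mass NaOH = 0.008183 x 40.00 = 0.3273 g, so %NaOH = 0.3273/0.4602 x 100 = 71.1%.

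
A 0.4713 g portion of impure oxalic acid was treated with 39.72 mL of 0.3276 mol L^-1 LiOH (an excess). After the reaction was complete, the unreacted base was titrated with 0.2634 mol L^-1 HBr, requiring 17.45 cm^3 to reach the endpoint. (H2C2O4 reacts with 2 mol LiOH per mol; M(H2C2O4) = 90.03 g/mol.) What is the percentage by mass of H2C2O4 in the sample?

80.4%

Total n(LiOH) added = 0.3276 x 0.03972 = 0.01301 mol.
n(HBr) used = 0.2634 x 0.01745 = 0.004596 mol, which equals the excess n(LiOH).
So n(LiOH) consumed by the sample = 0.01301 - 0.004596 = 0.008416 mol.
n(H2C2O4) = 0.008416 / 2 = 0.004208 mol.
mass H2C2O4 = 0.004208 x 90.03 = 0.3788 g, so %H2C2O4 = 0.3788/0.4713 x 100 = 80.4%.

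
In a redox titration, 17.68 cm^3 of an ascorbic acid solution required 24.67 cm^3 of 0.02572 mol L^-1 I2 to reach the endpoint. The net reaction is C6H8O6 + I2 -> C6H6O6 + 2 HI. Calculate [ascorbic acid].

0.0359 M

n(I2) = 0.02572 x 0.02467 = 0.0006345 mol.
From the balanced equation, 1 mol I2 reacts with 1 mol ascorbic acid, so n(ascorbic acid) = 0.0006345 x 1/1 = 0.0006345 mol.
[ascorbic acid] = 0.0006345 / 0.01768 L = 0.0359 M.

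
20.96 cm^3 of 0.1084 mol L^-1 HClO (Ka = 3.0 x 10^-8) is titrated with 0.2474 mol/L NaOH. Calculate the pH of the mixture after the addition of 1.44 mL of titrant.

6.79

Initial n(HClO) = 0.1084 x 0.02096 = 0.002272 mol.
n(NaOH) added = 0.2474 x 0.001440 = 0.0003563 mol, converting that many moles of HClO to ClO-.
Remaining n(HClO) = 0.001916 mol; n(ClO-) = 0.0003563 mol.
By Henderson-Hasselbalch, pH = pKa + log([A^-]/[HA]) = 7.52 + log(0.0003563/0.001916) = 7.52 + (-0.73) = 6.79.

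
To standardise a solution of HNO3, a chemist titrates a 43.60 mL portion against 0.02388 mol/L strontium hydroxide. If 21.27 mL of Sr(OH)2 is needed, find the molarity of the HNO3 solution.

0.0233 M

n(Sr(OH)2) delivered = 0.02388 x 0.02127 = 0.0005079 mol.
The reaction is 2 HNO3 + 1 Sr(OH)2, so n(HNO3) = 0.0005079 x 2/1 = 0.001016 mol.
[HNO3] = 0.001016 mol / 0.04360 L = 0.0233 M.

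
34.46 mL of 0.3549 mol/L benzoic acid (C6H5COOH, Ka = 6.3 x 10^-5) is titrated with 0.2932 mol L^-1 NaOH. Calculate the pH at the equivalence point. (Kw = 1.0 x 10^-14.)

8.70

n(C6H5COOH) = 0.3549 x 0.03446 = 0.01223 mol; V(NaOH) at equivalence = 0.01223/0.2932 = 0.04171 L.
At equivalence all the acid is converted to C6H5COO-; total volume = 0.03446 + 0.04171 = 0.07617 L, so [C6H5COO-] = 0.01223/0.07617 = 0.1606 M.
Kb = Kw/Ka = 1.0e-14 / 6.3 x 10^-5 = 1.59e-10.
[OH^-] = sqrt(Kb x [C6H5COO-]) = sqrt(1.59e-10 x 0.1606) = 5.05e-6 M.
pOH = 5.30, so pH = 14.00 - 5.30 = 8.70.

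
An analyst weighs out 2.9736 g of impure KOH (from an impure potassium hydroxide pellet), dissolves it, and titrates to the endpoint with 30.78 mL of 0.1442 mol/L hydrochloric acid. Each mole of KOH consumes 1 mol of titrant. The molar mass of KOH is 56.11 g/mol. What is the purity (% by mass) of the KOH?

n(HCl) = 0.1442 x 0.03078 = 0.004438 mol.
n(KOH) = 0.004438 / 1 = 0.004438 mol.
mass of KOH = 0.004438 x 56.11 = 0.2490 g.
% purity = 0.2490 / 2.9736 x 100 = 8.38%.

8.38%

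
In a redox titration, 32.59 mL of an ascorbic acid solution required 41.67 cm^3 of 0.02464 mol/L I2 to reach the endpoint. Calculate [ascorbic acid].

n(I2) = 0.02464 x 0.04167 = 0.001027 mol.
From the balanced equation, 1 mol I2 reacts with 1 mol ascorbic acid, so n(ascorbic acid) = 0.001027 x 1/1 = 0.001027 mol.
[ascorbic acid] = 0.001027 / 0.03259 L = 0.0315 M.

0.0315 M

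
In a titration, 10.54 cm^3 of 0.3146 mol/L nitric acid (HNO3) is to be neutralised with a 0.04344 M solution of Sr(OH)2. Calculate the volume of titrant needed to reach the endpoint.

38.2 mL

n(HNO3) = 0.3146 mol/L x 0.01054 L = 0.003316 mol.
The neutralisation is 2 HNO3 : 1 Sr(OH)2, so n(Sr(OH)2) = 0.003316 x 1/2 = 0.001658 mol.
V(Sr(OH)2) = 0.001658 / 0.04344 = 0.03817 L = 38.2 mL.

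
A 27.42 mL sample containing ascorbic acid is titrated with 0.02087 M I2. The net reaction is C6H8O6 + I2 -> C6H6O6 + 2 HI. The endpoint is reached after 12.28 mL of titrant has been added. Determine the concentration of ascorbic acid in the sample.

n(I2) = 0.02087 x 0.01228 = 0.0002563 mol.
From the balanced equation, 1 mol I2 reacts with 1 mol ascorbic acid, so n(ascorbic acid) = 0.0002563 x 1/1 = 0.0002563 mol.
[ascorbic acid] = 0.0002563 / 0.02742 L = 0.00935 M.

0.00935 M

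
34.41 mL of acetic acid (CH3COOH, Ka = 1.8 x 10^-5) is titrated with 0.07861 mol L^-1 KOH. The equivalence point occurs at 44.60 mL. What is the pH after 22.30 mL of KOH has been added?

22.30 mL is exactly half the equivalence volume (44.60/2), i.e. the half-equivalence point.
There, n(HA) = n(A^-), so pH = pKa = -log(1.8 x 10^-5) = 4.74.

4.74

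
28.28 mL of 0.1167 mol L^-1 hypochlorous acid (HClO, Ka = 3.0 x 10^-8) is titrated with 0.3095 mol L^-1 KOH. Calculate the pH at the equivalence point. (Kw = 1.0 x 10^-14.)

10.23

n(HClO) = 0.1167 x 0.02828 = 0.003300 mol; V(KOH) at equivalence = 0.003300/0.3095 = 0.01066 L.
At equivalence all the acid is converted to ClO-; total volume = 0.02828 + 0.01066 = 0.03894 L, so [ClO-] = 0.003300/0.03894 = 0.08475 M.
Kb = Kw/Ka = 1.0e-14 / 3.0 x 10^-8 = 3.33e-7.
[OH^-] = sqrt(Kb x [ClO-]) = sqrt(3.33e-7 x 0.08475) = 0.000168 M.
pOH = 3.77, so pH = 14.00 - 3.77 = 10.23.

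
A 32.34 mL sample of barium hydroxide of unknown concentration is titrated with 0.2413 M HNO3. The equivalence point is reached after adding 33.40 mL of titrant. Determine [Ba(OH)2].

0.125 M

n(HNO3) delivered = 0.2413 x 0.03340 = 0.008059 mol.
The reaction is 1 Ba(OH)2 + 2 HNO3, so n(Ba(OH)2) = 0.008059 x 1/2 = 0.004030 mol.
[Ba(OH)2] = 0.004030 mol / 0.03234 L = 0.125 M.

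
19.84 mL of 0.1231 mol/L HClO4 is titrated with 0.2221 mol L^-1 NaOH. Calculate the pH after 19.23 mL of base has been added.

n(acid) = 0.1231 x 0.01984 = 0.002442 mol; n(NaOH) added = 0.2221 x 0.01923 = 0.004271 mol.
Base is in excess by 0.004271 - 0.002442 = 0.001829 mol in a total volume of 0.03907 L.
[OH^-] = 0.001829/0.03907 = 0.04681 M, so pOH = 1.33 and pH = 14.00 - 1.33 = 12.67.

12.67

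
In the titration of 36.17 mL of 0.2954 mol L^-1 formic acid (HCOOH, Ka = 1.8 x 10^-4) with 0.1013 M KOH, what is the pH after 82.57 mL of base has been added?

Initial n(HCOOH) = 0.2954 x 0.03617 = 0.01068 mol.
n(KOH) added = 0.1013 x 0.08257 = 0.008364 mol, converting that many moles of HCOOH to HCOO-.
Remaining n(HCOOH) = 0.002320 mol; n(HCOO-) = 0.008364 mol.
By Henderson-Hasselbalch, pH = pKa + log([A^-]/[HA]) = 3.74 + log(0.008364/0.002320) = 3.74 + (+0.56) = 4.30.

4.30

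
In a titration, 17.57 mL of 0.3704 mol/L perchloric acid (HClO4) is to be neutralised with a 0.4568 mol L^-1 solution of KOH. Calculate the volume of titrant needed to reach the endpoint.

n(HClO4) = 0.3704 mol/L x 0.01757 L = 0.006508 mol.
At equivalence n(KOH) = n(HClO4) = 0.006508 mol.
V(KOH) = 0.006508 / 0.4568 = 0.01425 L = 14.2 mL.

14.2 mL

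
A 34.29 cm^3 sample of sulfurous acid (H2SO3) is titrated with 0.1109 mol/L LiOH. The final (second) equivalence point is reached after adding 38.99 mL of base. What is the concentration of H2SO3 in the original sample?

n(LiOH) = 0.1109 x 0.03899 = 0.004324 mol.
At the final (second) equivalence point, 2 mol OH^- react per mol H2SO3, so n(H2SO3) = 0.004324 / 2 = 0.002162 mol.
[H2SO3] = 0.002162 / 0.03429 L = 0.0631 M.

0.0631 M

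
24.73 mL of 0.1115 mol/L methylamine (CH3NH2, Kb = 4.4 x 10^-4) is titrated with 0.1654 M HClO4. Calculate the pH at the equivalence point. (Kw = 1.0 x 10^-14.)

n(CH3NH2) = 0.1115 x 0.02473 = 0.002757 mol; V(HClO4) at equivalence = 0.002757/0.1654 = 0.01667 L.
At equivalence the base is fully converted to CH3NH3+; total volume = 0.04140 L, so [CH3NH3+] = 0.002757/0.04140 = 0.06660 M.
Ka(CH3NH3+) = Kw/Kb = 1.0e-14 / 4.4 x 10^-4 = 2.27e-11.
[H^+] = sqrt(Ka x [CH3NH3+]) = sqrt(2.27e-11 x 0.06660) = 1.23e-6 M.
pH = -log(1.23e-6) = 5.91.

5.91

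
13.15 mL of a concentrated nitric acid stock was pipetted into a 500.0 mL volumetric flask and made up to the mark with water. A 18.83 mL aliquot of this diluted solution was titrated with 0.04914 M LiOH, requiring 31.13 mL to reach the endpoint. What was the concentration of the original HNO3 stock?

3.09 M

n(LiOH) = 0.04914 x 0.03113 = 0.001530 mol.
n(HNO3) in the aliquot = 0.001530 mol.
[diluted HNO3] = 0.001530 / 0.01883 = 0.08124 M.
Dilution factor = 500.0/13.15 = 38.02, so [stock] = 0.08124 x 38.02 = 3.09 M.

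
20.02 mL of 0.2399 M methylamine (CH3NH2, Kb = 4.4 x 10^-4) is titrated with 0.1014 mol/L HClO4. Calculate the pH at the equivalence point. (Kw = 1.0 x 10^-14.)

n(CH3NH2) = 0.2399 x 0.02002 = 0.004803 mol; V(HClO4) at equivalence = 0.004803/0.1014 = 0.04736 L.
At equivalence the base is fully converted to CH3NH3+; total volume = 0.06738 L, so [CH3NH3+] = 0.004803/0.06738 = 0.07127 M.
Ka(CH3NH3+) = Kw/Kb = 1.0e-14 / 4.4 x 10^-4 = 2.27e-11.
[H^+] = sqrt(Ka x [CH3NH3+]) = sqrt(2.27e-11 x 0.07127) = 1.27e-6 M.
pH = -log(1.27e-6) = 5.90.

5.90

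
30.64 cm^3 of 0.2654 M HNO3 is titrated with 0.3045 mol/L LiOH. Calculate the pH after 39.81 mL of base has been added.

12.75

n(acid) = 0.2654 x 0.03064 = 0.008132 mol; n(LiOH) added = 0.3045 x 0.03981 = 0.01212 mol.
Base is in excess by 0.01212 - 0.008132 = 0.003990 mol in a total volume of 0.07045 L.
[OH^-] = 0.003990/0.07045 = 0.05664 M, so pOH = 1.25 and pH = 14.00 - 1.25 = 12.75.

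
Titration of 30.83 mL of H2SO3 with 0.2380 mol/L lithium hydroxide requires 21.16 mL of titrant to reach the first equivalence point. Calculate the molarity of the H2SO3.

0.163 M

n(LiOH) = 0.2380 x 0.02116 = 0.005036 mol.
At the first equivalence point, 1 mol OH^- react per mol H2SO3, so n(H2SO3) = 0.005036 / 1 = 0.005036 mol.
[H2SO3] = 0.005036 / 0.03083 L = 0.163 M.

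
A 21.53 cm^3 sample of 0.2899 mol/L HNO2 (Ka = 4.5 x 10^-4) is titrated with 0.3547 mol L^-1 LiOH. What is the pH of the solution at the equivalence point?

8.27

n(HNO2) = 0.2899 x 0.02153 = 0.006242 mol; V(LiOH) at equivalence = 0.006242/0.3547 = 0.01760 L.
At equivalence all the acid is converted to NO2-; total volume = 0.02153 + 0.01760 = 0.03913 L, so [NO2-] = 0.006242/0.03913 = 0.1595 M.
Kb = Kw/Ka = 1.0e-14 / 4.5 x 10^-4 = 2.22e-11.
[OH^-] = sqrt(Kb x [NO2-]) = sqrt(2.22e-11 x 0.1595) = 1.88e-6 M.
pOH = 5.73, so pH = 14.00 - 5.73 = 8.27.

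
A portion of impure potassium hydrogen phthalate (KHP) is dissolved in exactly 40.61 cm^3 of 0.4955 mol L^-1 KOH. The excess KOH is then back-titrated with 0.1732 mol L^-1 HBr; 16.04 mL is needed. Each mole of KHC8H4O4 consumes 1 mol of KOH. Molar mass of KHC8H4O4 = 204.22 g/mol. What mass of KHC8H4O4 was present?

Total n(KOH) added = 0.4955 x 0.04061 = 0.02012 mol.
n(HBr) used = 0.1732 x 0.01604 = 0.002778 mol, which equals the excess n(KOH).
So n(KOH) consumed by the sample = 0.02012 - 0.002778 = 0.01734 mol.
n(KHC8H4O4) = 0.01734 / 1 = 0.01734 mol.
mass = 0.01734 mol x 204.22 g/mol = 3.54 g.

3.54 g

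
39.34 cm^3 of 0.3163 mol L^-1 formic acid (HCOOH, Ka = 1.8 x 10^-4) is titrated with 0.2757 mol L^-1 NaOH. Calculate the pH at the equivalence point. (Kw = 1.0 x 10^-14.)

8.46

n(HCOOH) = 0.3163 x 0.03934 = 0.01244 mol; V(NaOH) at equivalence = 0.01244/0.2757 = 0.04513 L.
At equivalence all the acid is converted to HCOO-; total volume = 0.03934 + 0.04513 = 0.08447 L, so [HCOO-] = 0.01244/0.08447 = 0.1473 M.
Kb = Kw/Ka = 1.0e-14 / 1.8 x 10^-4 = 5.56e-11.
[OH^-] = sqrt(Kb x [HCOO-]) = sqrt(5.56e-11 x 0.1473) = 2.86e-6 M.
pOH = 5.54, so pH = 14.00 - 5.54 = 8.46.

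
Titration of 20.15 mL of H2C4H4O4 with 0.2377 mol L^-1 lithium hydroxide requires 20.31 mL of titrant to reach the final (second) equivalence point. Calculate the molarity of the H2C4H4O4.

0.120 M

n(LiOH) = 0.2377 x 0.02031 = 0.004828 mol.
At the final (second) equivalence point, 2 mol OH^- react per mol H2C4H4O4, so n(H2C4H4O4) = 0.004828 / 2 = 0.002414 mol.
[H2C4H4O4] = 0.002414 / 0.02015 L = 0.120 M.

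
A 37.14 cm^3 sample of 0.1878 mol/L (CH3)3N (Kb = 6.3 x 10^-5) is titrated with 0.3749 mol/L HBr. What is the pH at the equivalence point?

5.35

n((CH3)3N) = 0.1878 x 0.03714 = 0.006975 mol; V(HBr) at equivalence = 0.006975/0.3749 = 0.01860 L.
At equivalence the base is fully converted to (CH3)3NH+; total volume = 0.05574 L, so [(CH3)3NH+] = 0.006975/0.05574 = 0.1251 M.
Ka((CH3)3NH+) = Kw/Kb = 1.0e-14 / 6.3 x 10^-5 = 1.59e-10.
[H^+] = sqrt(Ka x [(CH3)3NH+]) = sqrt(1.59e-10 x 0.1251) = 4.46e-6 M.
pH = -log(4.46e-6) = 5.35.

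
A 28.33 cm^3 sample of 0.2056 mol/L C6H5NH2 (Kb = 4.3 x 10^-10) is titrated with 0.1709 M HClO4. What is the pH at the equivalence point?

2.83

n(C6H5NH2) = 0.2056 x 0.02833 = 0.005825 mol; V(HClO4) at equivalence = 0.005825/0.1709 = 0.03408 L.
At equivalence the base is fully converted to C6H5NH3+; total volume = 0.06241 L, so [C6H5NH3+] = 0.005825/0.06241 = 0.09333 M.
Ka(C6H5NH3+) = Kw/Kb = 1.0e-14 / 4.3 x 10^-10 = 2.33e-5.
[H^+] = sqrt(Ka x [C6H5NH3+]) = sqrt(2.33e-5 x 0.09333) = 0.00147 M.
pH = -log(0.00147) = 2.83.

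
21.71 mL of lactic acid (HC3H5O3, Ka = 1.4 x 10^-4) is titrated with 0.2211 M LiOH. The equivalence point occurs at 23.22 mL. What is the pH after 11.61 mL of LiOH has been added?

11.61 mL is exactly half the equivalence volume (23.22/2), i.e. the half-equivalence point.
There, n(HA) = n(A^-), so pH = pKa = -log(1.4 x 10^-4) = 3.85.

3.85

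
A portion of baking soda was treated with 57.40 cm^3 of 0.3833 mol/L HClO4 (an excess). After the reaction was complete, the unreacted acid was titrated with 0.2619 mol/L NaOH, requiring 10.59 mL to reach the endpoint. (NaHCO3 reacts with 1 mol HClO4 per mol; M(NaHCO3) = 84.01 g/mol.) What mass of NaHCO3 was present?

Total n(HClO4) added = 0.3833 x 0.05740 = 0.02200 mol.
n(NaOH) used = 0.2619 x 0.01059 = 0.002774 mol, which equals the excess n(HClO4).
So n(HClO4) consumed by the sample = 0.02200 - 0.002774 = 0.01923 mol.
n(NaHCO3) = 0.01923 / 1 = 0.01923 mol.
mass = 0.01923 mol x 84.01 g/mol = 1.62 g.

1.62 g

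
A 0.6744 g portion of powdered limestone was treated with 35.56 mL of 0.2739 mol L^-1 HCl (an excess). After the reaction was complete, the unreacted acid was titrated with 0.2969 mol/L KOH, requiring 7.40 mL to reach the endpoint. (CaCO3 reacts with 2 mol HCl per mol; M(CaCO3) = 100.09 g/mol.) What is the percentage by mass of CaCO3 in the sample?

Total n(HCl) added = 0.2739 x 0.03556 = 0.009740 mol.
n(KOH) used = 0.2969 x 0.007400 = 0.002197 mol, which equals the excess n(HCl).
So n(HCl) consumed by the sample = 0.009740 - 0.002197 = 0.007543 mol.
n(CaCO3) = 0.007543 / 2 = 0.003771 mol.
mass CaCO3 = 0.003771 x 100.09 = 0.3775 g, so %CaCO3 = 0.3775/0.6744 x 100 = 56.0%.

56.0%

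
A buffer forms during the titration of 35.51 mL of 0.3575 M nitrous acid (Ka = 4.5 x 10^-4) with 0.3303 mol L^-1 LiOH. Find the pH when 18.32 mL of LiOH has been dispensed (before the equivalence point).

3.31

Initial n(HNO2) = 0.3575 x 0.03551 = 0.01269 mol.
n(LiOH) added = 0.3303 x 0.01832 = 0.006051 mol, converting that many moles of HNO2 to NO2-.
Remaining n(HNO2) = 0.006644 mol; n(NO2-) = 0.006051 mol.
By Henderson-Hasselbalch, pH = pKa + log([A^-]/[HA]) = 3.35 + log(0.006051/0.006644) = 3.35 + (-0.04) = 3.31.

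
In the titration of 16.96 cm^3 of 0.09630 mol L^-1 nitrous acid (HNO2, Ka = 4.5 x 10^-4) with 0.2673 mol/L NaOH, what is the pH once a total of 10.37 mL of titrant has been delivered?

12.62

n(acid) = 0.09630 x 0.01696 = 0.001633 mol; n(NaOH) added = 0.2673 x 0.01037 = 0.002772 mol.
Base is in excess by 0.002772 - 0.001633 = 0.001139 mol in a total volume of 0.02733 L.
[OH^-] = 0.001139/0.02733 = 0.04166 M, so pOH = 1.38 and pH = 14.00 - 1.38 = 12.62.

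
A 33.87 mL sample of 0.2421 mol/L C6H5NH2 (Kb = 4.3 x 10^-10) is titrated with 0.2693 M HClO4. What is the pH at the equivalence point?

2.76

n(C6H5NH2) = 0.2421 x 0.03387 = 0.008200 mol; V(HClO4) at equivalence = 0.008200/0.2693 = 0.03045 L.
At equivalence the base is fully converted to C6H5NH3+; total volume = 0.06432 L, so [C6H5NH3+] = 0.008200/0.06432 = 0.1275 M.
Ka(C6H5NH3+) = Kw/Kb = 1.0e-14 / 4.3 x 10^-10 = 2.33e-5.
[H^+] = sqrt(Ka x [C6H5NH3+]) = sqrt(2.33e-5 x 0.1275) = 0.00172 M.
pH = -log(0.00172) = 2.76.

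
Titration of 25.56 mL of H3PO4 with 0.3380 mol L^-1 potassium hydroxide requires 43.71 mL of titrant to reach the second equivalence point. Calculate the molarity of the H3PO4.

0.289 M

n(KOH) = 0.3380 x 0.04371 = 0.01477 mol.
At the second equivalence point, 2 mol OH^- react per mol H3PO4, so n(H3PO4) = 0.01477 / 2 = 0.007387 mol.
[H3PO4] = 0.007387 / 0.02556 L = 0.289 M.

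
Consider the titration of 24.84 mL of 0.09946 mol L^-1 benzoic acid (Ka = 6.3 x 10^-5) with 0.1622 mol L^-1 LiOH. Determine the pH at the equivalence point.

n(C6H5COOH) = 0.09946 x 0.02484 = 0.002471 mol; V(LiOH) at equivalence = 0.002471/0.1622 = 0.01523 L.
At equivalence all the acid is converted to C6H5COO-; total volume = 0.02484 + 0.01523 = 0.04007 L, so [C6H5COO-] = 0.002471/0.04007 = 0.06165 M.
Kb = Kw/Ka = 1.0e-14 / 6.3 x 10^-5 = 1.59e-10.
[OH^-] = sqrt(Kb x [C6H5COO-]) = sqrt(1.59e-10 x 0.06165) = 3.13e-6 M.
pOH = 5.50, so pH = 14.00 - 5.50 = 8.50.

8.50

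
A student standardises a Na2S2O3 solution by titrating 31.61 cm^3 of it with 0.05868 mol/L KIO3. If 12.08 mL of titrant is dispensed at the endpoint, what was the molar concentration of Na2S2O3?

n(KIO3) = 0.05868 x 0.01208 = 0.0007089 mol.
From the balanced equation, 1 mol KIO3 reacts with 6 mol Na2S2O3, so n(Na2S2O3) = 0.0007089 x 6/1 = 0.004253 mol.
[Na2S2O3] = 0.004253 / 0.03161 L = 0.135 M.

0.135 M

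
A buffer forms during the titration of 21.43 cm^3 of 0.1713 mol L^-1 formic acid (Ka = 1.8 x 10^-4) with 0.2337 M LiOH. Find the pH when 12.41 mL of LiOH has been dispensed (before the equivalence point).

4.32

Initial n(HCOOH) = 0.1713 x 0.02143 = 0.003671 mol.
n(LiOH) added = 0.2337 x 0.01241 = 0.002900 mol, converting that many moles of HCOOH to HCOO-.
Remaining n(HCOOH) = 0.0007707 mol; n(HCOO-) = 0.002900 mol.
By Henderson-Hasselbalch, pH = pKa + log([A^-]/[HA]) = 3.74 + log(0.002900/0.0007707) = 3.74 + (+0.58) = 4.32.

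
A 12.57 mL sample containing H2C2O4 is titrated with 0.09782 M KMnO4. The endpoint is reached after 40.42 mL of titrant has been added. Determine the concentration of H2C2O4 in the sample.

0.786 M

n(KMnO4) = 0.09782 x 0.04042 = 0.003954 mol.
From the balanced equation, 2 mol KMnO4 reacts with 5 mol H2C2O4, so n(H2C2O4) = 0.003954 x 5/2 = 0.009885 mol.
[H2C2O4] = 0.009885 / 0.01257 L = 0.786 M.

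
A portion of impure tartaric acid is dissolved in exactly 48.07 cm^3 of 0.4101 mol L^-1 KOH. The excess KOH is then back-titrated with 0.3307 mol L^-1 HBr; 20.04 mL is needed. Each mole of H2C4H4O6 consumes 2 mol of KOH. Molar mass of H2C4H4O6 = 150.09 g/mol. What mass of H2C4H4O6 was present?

Total n(KOH) added = 0.4101 x 0.04807 = 0.01971 mol.
n(HBr) used = 0.3307 x 0.02004 = 0.006627 mol, which equals the excess n(KOH).
So n(KOH) consumed by the sample = 0.01971 - 0.006627 = 0.01309 mol.
n(H2C4H4O6) = 0.01309 / 2 = 0.006543 mol.
mass = 0.006543 mol x 150.09 g/mol = 0.982 g.

0.982 g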